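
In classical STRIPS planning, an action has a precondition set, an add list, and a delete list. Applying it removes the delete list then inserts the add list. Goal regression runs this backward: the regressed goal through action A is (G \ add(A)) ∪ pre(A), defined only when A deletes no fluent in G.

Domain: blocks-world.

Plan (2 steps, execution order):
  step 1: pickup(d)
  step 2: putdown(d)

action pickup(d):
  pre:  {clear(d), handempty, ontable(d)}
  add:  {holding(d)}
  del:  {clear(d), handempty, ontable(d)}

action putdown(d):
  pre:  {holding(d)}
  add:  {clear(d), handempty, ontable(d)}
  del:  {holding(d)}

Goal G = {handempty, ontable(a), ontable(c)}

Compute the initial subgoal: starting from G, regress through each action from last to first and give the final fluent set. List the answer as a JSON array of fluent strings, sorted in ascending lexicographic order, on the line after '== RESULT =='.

Regress step by step:
  through step 2 (putdown(d)): drop {handempty}, keep {ontable(a), ontable(c)}, require {holding(d)}
    → {holding(d), ontable(a), ontable(c)}
  through step 1 (pickup(d)): drop {holding(d)}, keep {ontable(a), ontable(c)}, require {clear(d), handempty, ontable(d)}
    → {clear(d), handempty, ontable(a), ontable(c), ontable(d)}

== RESULT ==
["clear(d)", "handempty", "ontable(a)", "ontable(c)", "ontable(d)"]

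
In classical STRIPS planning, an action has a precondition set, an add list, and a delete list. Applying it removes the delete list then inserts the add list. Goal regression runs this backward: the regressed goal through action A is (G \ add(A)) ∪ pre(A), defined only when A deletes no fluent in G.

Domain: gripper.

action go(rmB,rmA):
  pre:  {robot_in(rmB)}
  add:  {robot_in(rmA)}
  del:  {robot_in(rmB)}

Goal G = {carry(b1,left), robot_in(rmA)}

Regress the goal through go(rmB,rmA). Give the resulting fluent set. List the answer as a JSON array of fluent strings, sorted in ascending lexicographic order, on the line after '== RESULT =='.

Compute (G \ add) ∪ pre:
  G ∩ del = {}  (empty — regression defined)
  G \ add = {carry(b1,left), robot_in(rmA)} \ {robot_in(rmA)} = {carry(b1,left)}
  ∪ pre   = {carry(b1,left)} ∪ {robot_in(rmB)}
          = {carry(b1,left), robot_in(rmB)}

== RESULT ==
["carry(b1,left)", "robot_in(rmB)"]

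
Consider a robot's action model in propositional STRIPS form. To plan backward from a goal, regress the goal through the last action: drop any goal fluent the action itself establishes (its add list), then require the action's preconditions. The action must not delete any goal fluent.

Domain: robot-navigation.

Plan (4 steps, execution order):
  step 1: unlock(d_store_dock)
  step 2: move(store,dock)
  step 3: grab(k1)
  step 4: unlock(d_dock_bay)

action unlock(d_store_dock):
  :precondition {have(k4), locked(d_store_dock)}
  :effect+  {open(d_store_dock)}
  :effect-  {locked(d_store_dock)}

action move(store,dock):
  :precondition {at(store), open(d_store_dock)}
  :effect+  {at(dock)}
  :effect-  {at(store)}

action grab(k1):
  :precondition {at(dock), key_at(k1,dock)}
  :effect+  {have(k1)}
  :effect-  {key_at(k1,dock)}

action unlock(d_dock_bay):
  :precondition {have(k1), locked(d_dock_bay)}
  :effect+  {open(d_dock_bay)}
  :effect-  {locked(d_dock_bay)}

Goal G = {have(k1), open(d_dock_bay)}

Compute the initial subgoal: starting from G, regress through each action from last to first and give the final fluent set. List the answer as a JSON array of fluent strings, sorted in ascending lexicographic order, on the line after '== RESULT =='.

Work backward from the goal:
  through step 4 (unlock(d_dock_bay)): drop {open(d_dock_bay)}, keep {have(k1)}, require {have(k1), locked(d_dock_bay)}
    → {have(k1), locked(d_dock_bay)}
  through step 3 (grab(k1)): drop {have(k1)}, keep {locked(d_dock_bay)}, require {at(dock), key_at(k1,dock)}
    → {at(dock), key_at(k1,dock), locked(d_dock_bay)}
  through step 2 (move(store,dock)): drop {at(dock)}, keep {key_at(k1,dock), locked(d_dock_bay)}, require {at(store), open(d_store_dock)}
    → {at(store), key_at(k1,dock), locked(d_dock_bay), open(d_store_dock)}
  through step 1 (unlock(d_store_dock)): drop {open(d_store_dock)}, keep {at(store), key_at(k1,dock), locked(d_dock_bay)}, require {have(k4), locked(d_store_dock)}
    → {at(store), have(k4), key_at(k1,dock), locked(d_dock_bay), locked(d_store_dock)}

== RESULT ==
["at(store)", "have(k4)", "key_at(k1,dock)", "locked(d_dock_bay)", "locked(d_store_dock)"]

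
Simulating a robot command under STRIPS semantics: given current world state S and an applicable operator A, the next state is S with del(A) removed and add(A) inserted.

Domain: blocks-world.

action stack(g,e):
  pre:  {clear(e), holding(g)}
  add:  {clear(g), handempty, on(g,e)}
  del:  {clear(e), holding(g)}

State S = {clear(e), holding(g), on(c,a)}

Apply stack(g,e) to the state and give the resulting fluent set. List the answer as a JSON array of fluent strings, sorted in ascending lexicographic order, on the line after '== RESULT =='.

Compute (S \ del) ∪ add:
  pre ⊆ S: {clear(e), holding(g)} ⊆ S  — applicable
  S \ del = {on(c,a)}
  ∪ add   = {clear(g), handempty, on(c,a), on(g,e)}

== RESULT ==
["clear(g)", "handempty", "on(c,a)", "on(g,e)"]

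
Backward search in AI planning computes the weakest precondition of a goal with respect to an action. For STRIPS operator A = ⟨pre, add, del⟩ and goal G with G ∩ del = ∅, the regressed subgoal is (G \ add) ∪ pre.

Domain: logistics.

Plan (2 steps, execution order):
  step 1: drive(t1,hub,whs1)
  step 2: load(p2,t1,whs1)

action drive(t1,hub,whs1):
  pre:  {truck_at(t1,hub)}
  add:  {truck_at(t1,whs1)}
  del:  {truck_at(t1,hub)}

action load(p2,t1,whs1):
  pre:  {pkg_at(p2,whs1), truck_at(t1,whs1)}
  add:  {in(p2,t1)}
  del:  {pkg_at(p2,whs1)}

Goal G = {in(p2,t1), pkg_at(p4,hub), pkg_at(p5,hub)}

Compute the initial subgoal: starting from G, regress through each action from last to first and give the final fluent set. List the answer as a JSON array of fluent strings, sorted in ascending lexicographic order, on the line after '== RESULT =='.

Work backward from the goal:
  through step 2 (load(p2,t1,whs1)): drop {in(p2,t1)}, keep {pkg_at(p4,hub), pkg_at(p5,hub)}, require {pkg_at(p2,whs1), truck_at(t1,whs1)}
    → {pkg_at(p2,whs1), pkg_at(p4,hub), pkg_at(p5,hub), truck_at(t1,whs1)}
  through step 1 (drive(t1,hub,whs1)): drop {truck_at(t1,whs1)}, keep {pkg_at(p2,whs1), pkg_at(p4,hub), pkg_at(p5,hub)}, require {truck_at(t1,hub)}
    → {pkg_at(p2,whs1), pkg_at(p4,hub), pkg_at(p5,hub), truck_at(t1,hub)}

== RESULT ==
["pkg_at(p2,whs1)", "pkg_at(p4,hub)", "pkg_at(p5,hub)", "truck_at(t1,hub)"]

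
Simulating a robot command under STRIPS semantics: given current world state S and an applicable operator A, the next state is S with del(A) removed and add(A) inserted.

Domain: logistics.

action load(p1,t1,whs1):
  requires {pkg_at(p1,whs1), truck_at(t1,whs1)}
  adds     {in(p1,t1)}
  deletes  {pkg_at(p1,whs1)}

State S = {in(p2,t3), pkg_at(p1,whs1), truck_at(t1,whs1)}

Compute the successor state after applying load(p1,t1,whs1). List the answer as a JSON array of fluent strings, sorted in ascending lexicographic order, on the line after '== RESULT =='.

Progress:
  pre ⊆ S: {pkg_at(p1,whs1), truck_at(t1,whs1)} ⊆ S  — applicable
  S \ del = {in(p2,t3), truck_at(t1,whs1)}
  ∪ add   = {in(p1,t1), in(p2,t3), truck_at(t1,whs1)}

== RESULT ==
["in(p1,t1)", "in(p2,t3)", "truck_at(t1,whs1)"]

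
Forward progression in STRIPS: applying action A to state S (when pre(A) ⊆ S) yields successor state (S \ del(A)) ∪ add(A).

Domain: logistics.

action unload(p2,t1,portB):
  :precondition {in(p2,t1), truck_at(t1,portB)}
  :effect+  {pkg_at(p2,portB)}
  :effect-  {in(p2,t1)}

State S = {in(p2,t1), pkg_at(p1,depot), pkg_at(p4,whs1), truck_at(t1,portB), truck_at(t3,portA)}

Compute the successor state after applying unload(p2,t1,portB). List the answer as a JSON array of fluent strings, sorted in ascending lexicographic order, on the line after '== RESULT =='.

Compute (S \ del) ∪ add:
  pre ⊆ S: {in(p2,t1), truck_at(t1,portB)} ⊆ S  — applicable
  S \ del = {pkg_at(p1,depot), pkg_at(p4,whs1), truck_at(t1,portB), truck_at(t3,portA)}
  ∪ add   = {pkg_at(p1,depot), pkg_at(p2,portB), pkg_at(p4,whs1), truck_at(t1,portB), truck_at(t3,portA)}

== RESULT ==
["pkg_at(p1,depot)", "pkg_at(p2,portB)", "pkg_at(p4,whs1)", "truck_at(t1,portB)", "truck_at(t3,portA)"]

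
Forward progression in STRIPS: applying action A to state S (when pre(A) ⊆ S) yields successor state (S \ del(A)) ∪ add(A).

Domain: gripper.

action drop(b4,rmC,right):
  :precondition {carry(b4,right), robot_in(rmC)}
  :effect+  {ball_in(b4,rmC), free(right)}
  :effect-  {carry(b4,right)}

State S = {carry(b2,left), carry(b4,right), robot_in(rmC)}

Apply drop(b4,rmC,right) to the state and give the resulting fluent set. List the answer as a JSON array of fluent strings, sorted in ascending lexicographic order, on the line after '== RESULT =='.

Progress:
  pre ⊆ S: {carry(b4,right), robot_in(rmC)} ⊆ S  — applicable
  S \ del = {carry(b2,left), robot_in(rmC)}
  ∪ add   = {ball_in(b4,rmC), carry(b2,left), free(right), robot_in(rmC)}

== RESULT ==
["ball_in(b4,rmC)", "carry(b2,left)", "free(right)", "robot_in(rmC)"]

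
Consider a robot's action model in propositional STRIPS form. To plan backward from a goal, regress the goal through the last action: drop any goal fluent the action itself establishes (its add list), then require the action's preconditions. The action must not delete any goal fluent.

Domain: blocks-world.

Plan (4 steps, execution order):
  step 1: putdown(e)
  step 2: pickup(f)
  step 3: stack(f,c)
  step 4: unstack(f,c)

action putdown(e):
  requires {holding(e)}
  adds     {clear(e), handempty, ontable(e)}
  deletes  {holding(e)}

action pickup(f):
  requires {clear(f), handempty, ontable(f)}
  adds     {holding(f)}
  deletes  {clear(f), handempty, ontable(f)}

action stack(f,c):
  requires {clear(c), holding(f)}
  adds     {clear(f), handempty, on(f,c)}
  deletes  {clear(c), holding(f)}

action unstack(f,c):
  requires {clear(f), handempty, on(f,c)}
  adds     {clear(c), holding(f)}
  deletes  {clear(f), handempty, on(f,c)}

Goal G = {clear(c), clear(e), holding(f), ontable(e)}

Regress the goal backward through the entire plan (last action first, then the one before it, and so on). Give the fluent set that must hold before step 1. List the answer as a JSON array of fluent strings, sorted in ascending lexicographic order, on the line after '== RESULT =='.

Regress step by step:
  through step 4 (unstack(f,c)): drop {clear(c), holding(f)}, keep {clear(e), ontable(e)}, require {clear(f), handempty, on(f,c)}
    → {clear(e), clear(f), handempty, on(f,c), ontable(e)}
  through step 3 (stack(f,c)): drop {clear(f), handempty, on(f,c)}, keep {clear(e), ontable(e)}, require {clear(c), holding(f)}
    → {clear(c), clear(e), holding(f), ontable(e)}
  through step 2 (pickup(f)): drop {holding(f)}, keep {clear(c), clear(e), ontable(e)}, require {clear(f), handempty, ontable(f)}
    → {clear(c), clear(e), clear(f), handempty, ontable(e), ontable(f)}
  through step 1 (putdown(e)): drop {clear(e), handempty, ontable(e)}, keep {clear(c), clear(f), ontable(f)}, require {holding(e)}
    → {clear(c), clear(f), holding(e), ontable(f)}

== RESULT ==
["clear(c)", "clear(f)", "holding(e)", "ontable(f)"]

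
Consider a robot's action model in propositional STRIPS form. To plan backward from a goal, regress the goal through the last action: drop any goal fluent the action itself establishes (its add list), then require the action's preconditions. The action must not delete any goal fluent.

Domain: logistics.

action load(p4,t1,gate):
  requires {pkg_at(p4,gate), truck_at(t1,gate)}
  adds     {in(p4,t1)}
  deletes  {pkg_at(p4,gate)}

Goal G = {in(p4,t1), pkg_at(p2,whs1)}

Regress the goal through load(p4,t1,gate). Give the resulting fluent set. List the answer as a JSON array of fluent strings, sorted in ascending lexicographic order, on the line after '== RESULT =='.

Regress:
  G ∩ del = {}  (empty — regression defined)
  G \ add = {in(p4,t1), pkg_at(p2,whs1)} \ {in(p4,t1)} = {pkg_at(p2,whs1)}
  ∪ pre   = {pkg_at(p2,whs1)} ∪ {pkg_at(p4,gate), truck_at(t1,gate)}
          = {pkg_at(p2,whs1), pkg_at(p4,gate), truck_at(t1,gate)}

== RESULT ==
["pkg_at(p2,whs1)", "pkg_at(p4,gate)", "truck_at(t1,gate)"]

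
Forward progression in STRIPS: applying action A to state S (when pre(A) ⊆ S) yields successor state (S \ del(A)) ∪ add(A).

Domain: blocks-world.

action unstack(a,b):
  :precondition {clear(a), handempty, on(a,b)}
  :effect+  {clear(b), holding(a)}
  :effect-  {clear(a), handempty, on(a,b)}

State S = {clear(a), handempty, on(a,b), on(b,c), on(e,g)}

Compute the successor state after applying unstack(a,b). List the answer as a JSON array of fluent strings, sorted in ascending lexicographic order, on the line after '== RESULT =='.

Progress:
  pre ⊆ S: {clear(a), handempty, on(a,b)} ⊆ S  — applicable
  S \ del = {on(b,c), on(e,g)}
  ∪ add   = {clear(b), holding(a), on(b,c), on(e,g)}

== RESULT ==
["clear(b)", "holding(a)", "on(b,c)", "on(e,g)"]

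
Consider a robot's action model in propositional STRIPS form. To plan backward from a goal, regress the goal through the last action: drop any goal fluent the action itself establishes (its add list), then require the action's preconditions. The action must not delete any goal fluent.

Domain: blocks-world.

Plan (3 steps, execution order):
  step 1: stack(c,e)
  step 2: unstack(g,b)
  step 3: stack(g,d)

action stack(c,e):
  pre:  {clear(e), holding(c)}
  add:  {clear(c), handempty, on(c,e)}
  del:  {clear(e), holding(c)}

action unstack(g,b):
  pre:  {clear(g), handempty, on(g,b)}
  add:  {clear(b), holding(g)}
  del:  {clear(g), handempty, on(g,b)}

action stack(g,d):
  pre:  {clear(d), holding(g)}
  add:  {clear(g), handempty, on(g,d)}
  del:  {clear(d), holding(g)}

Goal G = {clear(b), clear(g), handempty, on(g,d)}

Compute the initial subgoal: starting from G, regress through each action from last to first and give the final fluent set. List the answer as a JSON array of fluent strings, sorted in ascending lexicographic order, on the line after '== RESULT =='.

Regress step by step:
  through step 3 (stack(g,d)): drop {clear(g), handempty, on(g,d)}, keep {clear(b)}, require {clear(d), holding(g)}
    → {clear(b), clear(d), holding(g)}
  through step 2 (unstack(g,b)): drop {clear(b), holding(g)}, keep {clear(d)}, require {clear(g), handempty, on(g,b)}
    → {clear(d), clear(g), handempty, on(g,b)}
  through step 1 (stack(c,e)): drop {handempty}, keep {clear(d), clear(g), on(g,b)}, require {clear(e), holding(c)}
    → {clear(d), clear(e), clear(g), holding(c), on(g,b)}

== RESULT ==
["clear(d)", "clear(e)", "clear(g)", "holding(c)", "on(g,b)"]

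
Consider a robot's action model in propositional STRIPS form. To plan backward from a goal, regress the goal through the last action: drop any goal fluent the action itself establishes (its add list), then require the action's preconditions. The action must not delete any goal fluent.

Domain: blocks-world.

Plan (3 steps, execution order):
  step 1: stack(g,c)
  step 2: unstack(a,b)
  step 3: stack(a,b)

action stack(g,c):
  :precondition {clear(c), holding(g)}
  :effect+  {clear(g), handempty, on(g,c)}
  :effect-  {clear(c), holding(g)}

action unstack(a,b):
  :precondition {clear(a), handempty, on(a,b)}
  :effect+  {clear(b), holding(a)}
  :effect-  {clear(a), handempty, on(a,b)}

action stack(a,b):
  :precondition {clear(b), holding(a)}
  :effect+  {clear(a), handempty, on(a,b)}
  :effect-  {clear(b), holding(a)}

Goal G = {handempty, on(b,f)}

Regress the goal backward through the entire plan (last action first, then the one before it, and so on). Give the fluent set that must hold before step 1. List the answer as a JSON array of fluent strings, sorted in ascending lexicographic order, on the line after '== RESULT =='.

Regress step by step:
  through step 3 (stack(a,b)): drop {handempty}, keep {on(b,f)}, require {clear(b), holding(a)}
    → {clear(b), holding(a), on(b,f)}
  through step 2 (unstack(a,b)): drop {clear(b), holding(a)}, keep {on(b,f)}, require {clear(a), handempty, on(a,b)}
    → {clear(a), handempty, on(a,b), on(b,f)}
  through step 1 (stack(g,c)): drop {handempty}, keep {clear(a), on(a,b), on(b,f)}, require {clear(c), holding(g)}
    → {clear(a), clear(c), holding(g), on(a,b), on(b,f)}

== RESULT ==
["clear(a)", "clear(c)", "holding(g)", "on(a,b)", "on(b,f)"]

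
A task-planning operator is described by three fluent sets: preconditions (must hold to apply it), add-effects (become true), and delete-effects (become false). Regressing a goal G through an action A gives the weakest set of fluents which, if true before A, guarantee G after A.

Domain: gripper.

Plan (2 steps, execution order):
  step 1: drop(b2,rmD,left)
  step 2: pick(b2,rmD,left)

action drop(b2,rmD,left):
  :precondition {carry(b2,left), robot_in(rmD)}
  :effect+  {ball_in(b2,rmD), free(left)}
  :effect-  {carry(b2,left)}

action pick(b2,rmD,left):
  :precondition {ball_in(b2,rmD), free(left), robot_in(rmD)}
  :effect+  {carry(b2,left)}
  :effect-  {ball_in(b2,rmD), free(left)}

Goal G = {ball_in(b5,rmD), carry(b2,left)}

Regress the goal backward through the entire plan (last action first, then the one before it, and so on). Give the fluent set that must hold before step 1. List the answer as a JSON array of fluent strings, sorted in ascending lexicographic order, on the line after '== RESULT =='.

Regress step by step:
  through step 2 (pick(b2,rmD,left)): drop {carry(b2,left)}, keep {ball_in(b5,rmD)}, require {ball_in(b2,rmD), free(left), robot_in(rmD)}
    → {ball_in(b2,rmD), ball_in(b5,rmD), free(left), robot_in(rmD)}
  through step 1 (drop(b2,rmD,left)): drop {ball_in(b2,rmD), free(left)}, keep {ball_in(b5,rmD), robot_in(rmD)}, require {carry(b2,left), robot_in(rmD)}
    → {ball_in(b5,rmD), carry(b2,left), robot_in(rmD)}

== RESULT ==
["ball_in(b5,rmD)", "carry(b2,left)", "robot_in(rmD)"]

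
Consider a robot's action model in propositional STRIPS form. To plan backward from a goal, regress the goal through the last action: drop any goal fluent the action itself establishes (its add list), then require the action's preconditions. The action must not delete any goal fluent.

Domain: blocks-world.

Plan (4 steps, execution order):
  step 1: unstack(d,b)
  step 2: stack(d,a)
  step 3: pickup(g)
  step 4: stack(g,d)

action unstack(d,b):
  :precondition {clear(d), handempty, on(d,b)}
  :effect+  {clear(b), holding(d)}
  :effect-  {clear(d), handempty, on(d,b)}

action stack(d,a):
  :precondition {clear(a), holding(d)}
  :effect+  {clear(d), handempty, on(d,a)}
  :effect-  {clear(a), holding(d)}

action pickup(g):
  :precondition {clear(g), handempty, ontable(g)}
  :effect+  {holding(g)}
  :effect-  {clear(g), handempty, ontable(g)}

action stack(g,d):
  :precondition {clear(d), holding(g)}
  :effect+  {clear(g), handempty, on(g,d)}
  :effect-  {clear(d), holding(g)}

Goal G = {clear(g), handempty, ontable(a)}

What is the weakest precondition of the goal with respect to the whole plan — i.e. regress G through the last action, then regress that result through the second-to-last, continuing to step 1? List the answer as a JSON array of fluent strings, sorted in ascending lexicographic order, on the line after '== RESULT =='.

Work backward from the goal:
  through step 4 (stack(g,d)): drop {clear(g), handempty}, keep {ontable(a)}, require {clear(d), holding(g)}
    → {clear(d), holding(g), ontable(a)}
  through step 3 (pickup(g)): drop {holding(g)}, keep {clear(d), ontable(a)}, require {clear(g), handempty, ontable(g)}
    → {clear(d), clear(g), handempty, ontable(a), ontable(g)}
  through step 2 (stack(d,a)): drop {clear(d), handempty}, keep {clear(g), ontable(a), ontable(g)}, require {clear(a), holding(d)}
    → {clear(a), clear(g), holding(d), ontable(a), ontable(g)}
  through step 1 (unstack(d,b)): drop {holding(d)}, keep {clear(a), clear(g), ontable(a), ontable(g)}, require {clear(d), handempty, on(d,b)}
    → {clear(a), clear(d), clear(g), handempty, on(d,b), ontable(a), ontable(g)}

== RESULT ==
["clear(a)", "clear(d)", "clear(g)", "handempty", "on(d,b)", "ontable(a)", "ontable(g)"]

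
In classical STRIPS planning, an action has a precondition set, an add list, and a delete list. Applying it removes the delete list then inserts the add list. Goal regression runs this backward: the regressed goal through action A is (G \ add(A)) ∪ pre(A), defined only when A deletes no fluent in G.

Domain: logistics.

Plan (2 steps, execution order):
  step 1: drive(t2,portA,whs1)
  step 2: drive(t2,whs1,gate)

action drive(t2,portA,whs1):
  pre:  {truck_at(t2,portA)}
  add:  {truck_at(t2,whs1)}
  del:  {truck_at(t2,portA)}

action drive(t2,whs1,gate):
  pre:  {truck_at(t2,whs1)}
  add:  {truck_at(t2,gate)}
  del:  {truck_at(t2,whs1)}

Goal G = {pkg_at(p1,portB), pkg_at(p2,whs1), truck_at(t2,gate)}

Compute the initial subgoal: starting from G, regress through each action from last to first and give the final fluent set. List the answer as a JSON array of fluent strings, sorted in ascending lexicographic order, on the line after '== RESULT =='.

Work backward from the goal:
  through step 2 (drive(t2,whs1,gate)): drop {truck_at(t2,gate)}, keep {pkg_at(p1,portB), pkg_at(p2,whs1)}, require {truck_at(t2,whs1)}
    → {pkg_at(p1,portB), pkg_at(p2,whs1), truck_at(t2,whs1)}
  through step 1 (drive(t2,portA,whs1)): drop {truck_at(t2,whs1)}, keep {pkg_at(p1,portB), pkg_at(p2,whs1)}, require {truck_at(t2,portA)}
    → {pkg_at(p1,portB), pkg_at(p2,whs1), truck_at(t2,portA)}

== RESULT ==
["pkg_at(p1,portB)", "pkg_at(p2,whs1)", "truck_at(t2,portA)"]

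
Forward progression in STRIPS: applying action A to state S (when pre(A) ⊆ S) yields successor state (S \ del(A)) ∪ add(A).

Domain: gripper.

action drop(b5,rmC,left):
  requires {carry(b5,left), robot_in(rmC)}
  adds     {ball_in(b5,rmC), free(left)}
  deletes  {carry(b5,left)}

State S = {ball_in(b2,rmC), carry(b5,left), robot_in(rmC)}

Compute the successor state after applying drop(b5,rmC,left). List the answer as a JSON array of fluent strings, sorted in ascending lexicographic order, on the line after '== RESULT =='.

Progress:
  pre ⊆ S: {carry(b5,left), robot_in(rmC)} ⊆ S  — applicable
  S \ del = {ball_in(b2,rmC), robot_in(rmC)}
  ∪ add   = {ball_in(b2,rmC), ball_in(b5,rmC), free(left), robot_in(rmC)}

== RESULT ==
["ball_in(b2,rmC)", "ball_in(b5,rmC)", "free(left)", "robot_in(rmC)"]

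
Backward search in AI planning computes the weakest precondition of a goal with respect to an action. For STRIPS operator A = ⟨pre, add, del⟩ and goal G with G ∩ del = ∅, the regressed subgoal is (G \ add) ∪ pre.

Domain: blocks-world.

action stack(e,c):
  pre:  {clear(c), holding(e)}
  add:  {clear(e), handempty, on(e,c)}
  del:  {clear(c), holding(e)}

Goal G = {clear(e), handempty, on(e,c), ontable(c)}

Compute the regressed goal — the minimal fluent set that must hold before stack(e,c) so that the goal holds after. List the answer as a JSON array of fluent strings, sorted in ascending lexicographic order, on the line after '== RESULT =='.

Regress:
  G ∩ del = {}  (empty — regression defined)
  G \ add = {clear(e), handempty, on(e,c), ontable(c)} \ {clear(e), handempty, on(e,c)} = {ontable(c)}
  ∪ pre   = {ontable(c)} ∪ {clear(c), holding(e)}
          = {clear(c), holding(e), ontable(c)}

== RESULT ==
["clear(c)", "holding(e)", "ontable(c)"]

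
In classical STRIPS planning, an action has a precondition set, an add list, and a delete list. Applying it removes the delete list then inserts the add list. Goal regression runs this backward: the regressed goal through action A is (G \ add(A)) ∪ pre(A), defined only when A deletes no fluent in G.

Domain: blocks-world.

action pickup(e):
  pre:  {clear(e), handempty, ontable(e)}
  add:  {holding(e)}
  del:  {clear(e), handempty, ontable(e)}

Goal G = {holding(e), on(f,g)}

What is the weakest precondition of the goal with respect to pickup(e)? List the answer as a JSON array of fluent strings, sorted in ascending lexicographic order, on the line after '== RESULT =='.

Compute (G \ add) ∪ pre:
  G ∩ del = {}  (empty — regression defined)
  G \ add = {holding(e), on(f,g)} \ {holding(e)} = {on(f,g)}
  ∪ pre   = {on(f,g)} ∪ {clear(e), handempty, ontable(e)}
          = {clear(e), handempty, on(f,g), ontable(e)}

== RESULT ==
["clear(e)", "handempty", "on(f,g)", "ontable(e)"]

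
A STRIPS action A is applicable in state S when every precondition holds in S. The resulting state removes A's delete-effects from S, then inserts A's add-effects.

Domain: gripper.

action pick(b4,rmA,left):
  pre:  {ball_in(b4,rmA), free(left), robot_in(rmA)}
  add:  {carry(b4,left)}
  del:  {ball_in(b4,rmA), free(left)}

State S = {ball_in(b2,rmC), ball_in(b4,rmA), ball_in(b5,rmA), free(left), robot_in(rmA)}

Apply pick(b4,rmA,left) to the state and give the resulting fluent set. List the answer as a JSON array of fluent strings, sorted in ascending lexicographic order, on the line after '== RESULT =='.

Progress:
  pre ⊆ S: {ball_in(b4,rmA), free(left), robot_in(rmA)} ⊆ S  — applicable
  S \ del = {ball_in(b2,rmC), ball_in(b5,rmA), robot_in(rmA)}
  ∪ add   = {ball_in(b2,rmC), ball_in(b5,rmA), carry(b4,left), robot_in(rmA)}

== RESULT ==
["ball_in(b2,rmC)", "ball_in(b5,rmA)", "carry(b4,left)", "robot_in(rmA)"]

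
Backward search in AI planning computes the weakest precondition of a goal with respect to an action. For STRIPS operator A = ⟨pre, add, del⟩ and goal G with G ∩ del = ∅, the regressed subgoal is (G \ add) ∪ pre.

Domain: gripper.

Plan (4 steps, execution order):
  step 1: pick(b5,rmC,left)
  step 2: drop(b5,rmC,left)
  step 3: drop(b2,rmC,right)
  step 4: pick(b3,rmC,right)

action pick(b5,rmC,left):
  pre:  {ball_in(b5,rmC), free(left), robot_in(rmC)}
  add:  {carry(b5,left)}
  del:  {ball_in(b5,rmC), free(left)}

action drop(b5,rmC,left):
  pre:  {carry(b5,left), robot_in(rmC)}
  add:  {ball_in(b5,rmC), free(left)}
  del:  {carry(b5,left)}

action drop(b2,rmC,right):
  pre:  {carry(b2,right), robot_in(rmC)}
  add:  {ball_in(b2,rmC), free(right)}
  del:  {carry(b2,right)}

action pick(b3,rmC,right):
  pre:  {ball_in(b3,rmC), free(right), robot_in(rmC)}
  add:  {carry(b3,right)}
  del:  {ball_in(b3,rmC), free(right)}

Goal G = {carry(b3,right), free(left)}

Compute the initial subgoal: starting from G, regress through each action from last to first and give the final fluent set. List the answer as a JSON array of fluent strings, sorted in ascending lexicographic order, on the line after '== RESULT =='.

Regress step by step:
  through step 4 (pick(b3,rmC,right)): drop {carry(b3,right)}, keep {free(left)}, require {ball_in(b3,rmC), free(right), robot_in(rmC)}
    → {ball_in(b3,rmC), free(left), free(right), robot_in(rmC)}
  through step 3 (drop(b2,rmC,right)): drop {free(right)}, keep {ball_in(b3,rmC), free(left), robot_in(rmC)}, require {carry(b2,right), robot_in(rmC)}
    → {ball_in(b3,rmC), carry(b2,right), free(left), robot_in(rmC)}
  through step 2 (drop(b5,rmC,left)): drop {free(left)}, keep {ball_in(b3,rmC), carry(b2,right), robot_in(rmC)}, require {carry(b5,left), robot_in(rmC)}
    → {ball_in(b3,rmC), carry(b2,right), carry(b5,left), robot_in(rmC)}
  through step 1 (pick(b5,rmC,left)): drop {carry(b5,left)}, keep {ball_in(b3,rmC), carry(b2,right), robot_in(rmC)}, require {ball_in(b5,rmC), free(left), robot_in(rmC)}
    → {ball_in(b3,rmC), ball_in(b5,rmC), carry(b2,right), free(left), robot_in(rmC)}

== RESULT ==
["ball_in(b3,rmC)", "ball_in(b5,rmC)", "carry(b2,right)", "free(left)", "robot_in(rmC)"]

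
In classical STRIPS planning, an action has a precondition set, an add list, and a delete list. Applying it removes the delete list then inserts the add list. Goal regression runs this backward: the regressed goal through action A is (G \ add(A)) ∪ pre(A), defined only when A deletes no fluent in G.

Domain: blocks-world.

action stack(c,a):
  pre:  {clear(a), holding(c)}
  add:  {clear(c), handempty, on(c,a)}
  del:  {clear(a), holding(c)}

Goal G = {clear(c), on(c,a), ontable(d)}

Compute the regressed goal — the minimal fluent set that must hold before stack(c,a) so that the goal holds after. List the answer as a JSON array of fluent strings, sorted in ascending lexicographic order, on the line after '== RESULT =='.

Compute (G \ add) ∪ pre:
  G ∩ del = {}  (empty — regression defined)
  G \ add = {clear(c), on(c,a), ontable(d)} \ {clear(c), handempty, on(c,a)} = {ontable(d)}
  ∪ pre   = {ontable(d)} ∪ {clear(a), holding(c)}
          = {clear(a), holding(c), ontable(d)}

== RESULT ==
["clear(a)", "holding(c)", "ontable(d)"]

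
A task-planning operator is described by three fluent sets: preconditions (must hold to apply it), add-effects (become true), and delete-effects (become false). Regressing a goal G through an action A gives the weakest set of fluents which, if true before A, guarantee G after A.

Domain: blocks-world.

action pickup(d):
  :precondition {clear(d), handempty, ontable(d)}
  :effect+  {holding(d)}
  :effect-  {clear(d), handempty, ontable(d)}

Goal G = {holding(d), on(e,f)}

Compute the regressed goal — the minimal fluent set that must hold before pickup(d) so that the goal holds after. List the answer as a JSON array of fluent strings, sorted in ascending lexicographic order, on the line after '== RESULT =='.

Compute (G \ add) ∪ pre:
  G ∩ del = {}  (empty — regression defined)
  G \ add = {holding(d), on(e,f)} \ {holding(d)} = {on(e,f)}
  ∪ pre   = {on(e,f)} ∪ {clear(d), handempty, ontable(d)}
          = {clear(d), handempty, on(e,f), ontable(d)}

== RESULT ==
["clear(d)", "handempty", "on(e,f)", "ontable(d)"]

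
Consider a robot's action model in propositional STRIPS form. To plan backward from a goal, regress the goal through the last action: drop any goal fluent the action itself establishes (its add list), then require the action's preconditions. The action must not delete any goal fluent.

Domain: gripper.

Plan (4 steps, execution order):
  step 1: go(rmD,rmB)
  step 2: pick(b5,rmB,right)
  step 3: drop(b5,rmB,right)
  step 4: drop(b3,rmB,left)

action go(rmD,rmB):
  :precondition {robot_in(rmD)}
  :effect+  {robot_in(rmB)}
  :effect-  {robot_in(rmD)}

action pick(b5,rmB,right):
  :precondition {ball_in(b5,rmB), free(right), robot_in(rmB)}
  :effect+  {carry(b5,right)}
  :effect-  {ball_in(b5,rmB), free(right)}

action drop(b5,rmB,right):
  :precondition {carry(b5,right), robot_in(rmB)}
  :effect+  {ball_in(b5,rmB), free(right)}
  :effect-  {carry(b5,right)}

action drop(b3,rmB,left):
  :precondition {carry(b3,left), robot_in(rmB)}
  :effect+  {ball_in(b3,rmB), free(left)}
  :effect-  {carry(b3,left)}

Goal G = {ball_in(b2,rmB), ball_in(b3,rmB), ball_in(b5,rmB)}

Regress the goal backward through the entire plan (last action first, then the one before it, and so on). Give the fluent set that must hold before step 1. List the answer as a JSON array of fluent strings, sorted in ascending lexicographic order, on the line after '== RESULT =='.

Work backward from the goal:
  through step 4 (drop(b3,rmB,left)): drop {ball_in(b3,rmB)}, keep {ball_in(b2,rmB), ball_in(b5,rmB)}, require {carry(b3,left), robot_in(rmB)}
    → {ball_in(b2,rmB), ball_in(b5,rmB), carry(b3,left), robot_in(rmB)}
  through step 3 (drop(b5,rmB,right)): drop {ball_in(b5,rmB)}, keep {ball_in(b2,rmB), carry(b3,left), robot_in(rmB)}, require {carry(b5,right), robot_in(rmB)}
    → {ball_in(b2,rmB), carry(b3,left), carry(b5,right), robot_in(rmB)}
  through step 2 (pick(b5,rmB,right)): drop {carry(b5,right)}, keep {ball_in(b2,rmB), carry(b3,left), robot_in(rmB)}, require {ball_in(b5,rmB), free(right), robot_in(rmB)}
    → {ball_in(b2,rmB), ball_in(b5,rmB), carry(b3,left), free(right), robot_in(rmB)}
  through step 1 (go(rmD,rmB)): drop {robot_in(rmB)}, keep {ball_in(b2,rmB), ball_in(b5,rmB), carry(b3,left), free(right)}, require {robot_in(rmD)}
    → {ball_in(b2,rmB), ball_in(b5,rmB), carry(b3,left), free(right), robot_in(rmD)}

== RESULT ==
["ball_in(b2,rmB)", "ball_in(b5,rmB)", "carry(b3,left)", "free(right)", "robot_in(rmD)"]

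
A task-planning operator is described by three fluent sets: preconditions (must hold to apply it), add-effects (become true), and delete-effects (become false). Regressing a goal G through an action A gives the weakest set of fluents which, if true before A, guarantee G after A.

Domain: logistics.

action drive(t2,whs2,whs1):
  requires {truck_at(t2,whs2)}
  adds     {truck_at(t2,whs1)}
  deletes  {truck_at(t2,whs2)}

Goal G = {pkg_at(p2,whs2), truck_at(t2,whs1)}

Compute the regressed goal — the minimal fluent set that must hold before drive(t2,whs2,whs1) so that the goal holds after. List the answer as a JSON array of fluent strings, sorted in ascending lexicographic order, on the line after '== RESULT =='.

Regress:
  G ∩ del = {}  (empty — regression defined)
  G \ add = {pkg_at(p2,whs2), truck_at(t2,whs1)} \ {truck_at(t2,whs1)} = {pkg_at(p2,whs2)}
  ∪ pre   = {pkg_at(p2,whs2)} ∪ {truck_at(t2,whs2)}
          = {pkg_at(p2,whs2), truck_at(t2,whs2)}

== RESULT ==
["pkg_at(p2,whs2)", "truck_at(t2,whs2)"]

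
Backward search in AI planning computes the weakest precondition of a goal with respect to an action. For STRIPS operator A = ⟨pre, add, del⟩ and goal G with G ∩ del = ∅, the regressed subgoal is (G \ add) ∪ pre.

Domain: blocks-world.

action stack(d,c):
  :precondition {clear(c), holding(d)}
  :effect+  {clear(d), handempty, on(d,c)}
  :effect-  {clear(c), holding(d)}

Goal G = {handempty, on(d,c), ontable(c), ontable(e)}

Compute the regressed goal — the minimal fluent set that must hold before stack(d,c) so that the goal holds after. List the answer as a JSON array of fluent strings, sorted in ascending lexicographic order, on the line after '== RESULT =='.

Regress:
  G ∩ del = {}  (empty — regression defined)
  G \ add = {handempty, on(d,c), ontable(c), ontable(e)} \ {clear(d), handempty, on(d,c)} = {ontable(c), ontable(e)}
  ∪ pre   = {ontable(c), ontable(e)} ∪ {clear(c), holding(d)}
          = {clear(c), holding(d), ontable(c), ontable(e)}

== RESULT ==
["clear(c)", "holding(d)", "ontable(c)", "ontable(e)"]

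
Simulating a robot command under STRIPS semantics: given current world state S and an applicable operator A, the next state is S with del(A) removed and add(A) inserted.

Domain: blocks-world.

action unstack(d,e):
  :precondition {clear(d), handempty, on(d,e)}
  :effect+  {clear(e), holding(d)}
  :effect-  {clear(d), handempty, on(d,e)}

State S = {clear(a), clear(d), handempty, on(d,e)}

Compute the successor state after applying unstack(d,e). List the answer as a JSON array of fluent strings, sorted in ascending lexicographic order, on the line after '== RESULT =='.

Progress:
  pre ⊆ S: {clear(d), handempty, on(d,e)} ⊆ S  — applicable
  S \ del = {clear(a)}
  ∪ add   = {clear(a), clear(e), holding(d)}

== RESULT ==
["clear(a)", "clear(e)", "holding(d)"]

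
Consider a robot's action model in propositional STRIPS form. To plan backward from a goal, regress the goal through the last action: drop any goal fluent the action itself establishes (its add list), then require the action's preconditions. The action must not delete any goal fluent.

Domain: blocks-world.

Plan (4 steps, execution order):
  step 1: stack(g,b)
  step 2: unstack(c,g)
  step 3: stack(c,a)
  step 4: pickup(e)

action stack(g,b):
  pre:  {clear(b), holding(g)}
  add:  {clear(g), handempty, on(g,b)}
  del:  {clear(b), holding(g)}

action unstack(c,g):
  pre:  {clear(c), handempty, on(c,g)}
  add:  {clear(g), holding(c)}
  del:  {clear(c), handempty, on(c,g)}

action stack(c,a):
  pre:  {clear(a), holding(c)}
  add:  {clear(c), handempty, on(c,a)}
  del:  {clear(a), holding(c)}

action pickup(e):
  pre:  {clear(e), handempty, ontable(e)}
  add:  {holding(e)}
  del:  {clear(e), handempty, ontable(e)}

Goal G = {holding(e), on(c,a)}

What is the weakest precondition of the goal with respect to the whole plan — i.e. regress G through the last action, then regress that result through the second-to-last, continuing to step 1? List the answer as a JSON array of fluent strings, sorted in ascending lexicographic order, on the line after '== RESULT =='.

Regress step by step:
  through step 4 (pickup(e)): drop {holding(e)}, keep {on(c,a)}, require {clear(e), handempty, ontable(e)}
    → {clear(e), handempty, on(c,a), ontable(e)}
  through step 3 (stack(c,a)): drop {handempty, on(c,a)}, keep {clear(e), ontable(e)}, require {clear(a), holding(c)}
    → {clear(a), clear(e), holding(c), ontable(e)}
  through step 2 (unstack(c,g)): drop {holding(c)}, keep {clear(a), clear(e), ontable(e)}, require {clear(c), handempty, on(c,g)}
    → {clear(a), clear(c), clear(e), handempty, on(c,g), ontable(e)}
  through step 1 (stack(g,b)): drop {handempty}, keep {clear(a), clear(c), clear(e), on(c,g), ontable(e)}, require {clear(b), holding(g)}
    → {clear(a), clear(b), clear(c), clear(e), holding(g), on(c,g), ontable(e)}

== RESULT ==
["clear(a)", "clear(b)", "clear(c)", "clear(e)", "holding(g)", "on(c,g)", "ontable(e)"]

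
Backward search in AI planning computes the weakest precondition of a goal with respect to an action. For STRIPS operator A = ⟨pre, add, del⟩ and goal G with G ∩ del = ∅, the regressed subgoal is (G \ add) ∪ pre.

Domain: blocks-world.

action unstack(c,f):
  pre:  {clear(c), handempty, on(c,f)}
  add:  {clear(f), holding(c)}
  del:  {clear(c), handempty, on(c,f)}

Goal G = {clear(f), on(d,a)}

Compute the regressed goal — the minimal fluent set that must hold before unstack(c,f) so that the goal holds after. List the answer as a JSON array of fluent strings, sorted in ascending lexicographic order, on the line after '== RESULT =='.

Compute (G \ add) ∪ pre:
  G ∩ del = {}  (empty — regression defined)
  G \ add = {clear(f), on(d,a)} \ {clear(f), holding(c)} = {on(d,a)}
  ∪ pre   = {on(d,a)} ∪ {clear(c), handempty, on(c,f)}
          = {clear(c), handempty, on(c,f), on(d,a)}

== RESULT ==
["clear(c)", "handempty", "on(c,f)", "on(d,a)"]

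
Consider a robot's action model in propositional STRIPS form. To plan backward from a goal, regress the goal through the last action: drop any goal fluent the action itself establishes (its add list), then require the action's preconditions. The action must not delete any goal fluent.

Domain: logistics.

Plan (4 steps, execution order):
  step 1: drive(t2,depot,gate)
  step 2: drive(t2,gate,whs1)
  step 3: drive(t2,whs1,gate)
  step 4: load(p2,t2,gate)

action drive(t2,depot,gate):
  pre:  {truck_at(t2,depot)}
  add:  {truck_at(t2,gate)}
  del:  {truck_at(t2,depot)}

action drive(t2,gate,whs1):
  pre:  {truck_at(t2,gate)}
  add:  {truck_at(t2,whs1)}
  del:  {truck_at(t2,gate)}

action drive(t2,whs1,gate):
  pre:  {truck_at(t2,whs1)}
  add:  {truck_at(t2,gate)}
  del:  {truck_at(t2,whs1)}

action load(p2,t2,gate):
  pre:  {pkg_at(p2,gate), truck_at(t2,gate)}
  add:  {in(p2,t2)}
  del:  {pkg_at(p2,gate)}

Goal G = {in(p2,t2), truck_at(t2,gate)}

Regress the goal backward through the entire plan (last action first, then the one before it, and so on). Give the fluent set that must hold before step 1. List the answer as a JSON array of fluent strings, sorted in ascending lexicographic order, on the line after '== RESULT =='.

Regress step by step:
  through step 4 (load(p2,t2,gate)): drop {in(p2,t2)}, keep {truck_at(t2,gate)}, require {pkg_at(p2,gate), truck_at(t2,gate)}
    → {pkg_at(p2,gate), truck_at(t2,gate)}
  through step 3 (drive(t2,whs1,gate)): drop {truck_at(t2,gate)}, keep {pkg_at(p2,gate)}, require {truck_at(t2,whs1)}
    → {pkg_at(p2,gate), truck_at(t2,whs1)}
  through step 2 (drive(t2,gate,whs1)): drop {truck_at(t2,whs1)}, keep {pkg_at(p2,gate)}, require {truck_at(t2,gate)}
    → {pkg_at(p2,gate), truck_at(t2,gate)}
  through step 1 (drive(t2,depot,gate)): drop {truck_at(t2,gate)}, keep {pkg_at(p2,gate)}, require {truck_at(t2,depot)}
    → {pkg_at(p2,gate), truck_at(t2,depot)}

== RESULT ==
["pkg_at(p2,gate)", "truck_at(t2,depot)"]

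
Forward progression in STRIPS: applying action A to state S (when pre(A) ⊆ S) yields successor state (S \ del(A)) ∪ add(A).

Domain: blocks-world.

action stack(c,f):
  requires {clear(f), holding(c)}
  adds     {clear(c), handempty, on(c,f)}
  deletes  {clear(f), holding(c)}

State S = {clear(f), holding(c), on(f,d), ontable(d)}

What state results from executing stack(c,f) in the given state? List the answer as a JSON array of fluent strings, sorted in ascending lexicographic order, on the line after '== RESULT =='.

Progress:
  pre ⊆ S: {clear(f), holding(c)} ⊆ S  — applicable
  S \ del = {on(f,d), ontable(d)}
  ∪ add   = {clear(c), handempty, on(c,f), on(f,d), ontable(d)}

== RESULT ==
["clear(c)", "handempty", "on(c,f)", "on(f,d)", "ontable(d)"]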